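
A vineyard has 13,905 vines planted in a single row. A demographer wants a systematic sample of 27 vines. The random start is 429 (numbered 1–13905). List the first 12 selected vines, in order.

429, 944, 1459, 1974, 2489, 3004, 3519, 4034, 4549, 5064, 5579, 6094

k = N/n = 13905/27 = 515
vine 1: 429
vine 2: 429 + 515 = 944
vine 3: 944 + 515 = 1459
vine 4: 1459 + 515 = 1974
vine 5: 1974 + 515 = 2489
vine 6: 2489 + 515 = 3004
vine 7: 3004 + 515 = 3519
vine 8: 3519 + 515 = 4034
vine 9: 4034 + 515 = 4549
vine 10: 4549 + 515 = 5064
vine 11: 5064 + 515 = 5579
vine 12: 5579 + 515 = 6094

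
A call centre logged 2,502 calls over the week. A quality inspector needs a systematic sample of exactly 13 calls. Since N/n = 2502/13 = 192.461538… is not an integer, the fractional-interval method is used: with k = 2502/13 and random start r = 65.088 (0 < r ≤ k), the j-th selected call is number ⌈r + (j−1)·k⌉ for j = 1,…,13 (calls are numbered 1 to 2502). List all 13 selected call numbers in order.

j=1: r + 0k = 65.088 → ⌈·⌉ = 66
j=2: r + 1k = 257.549538… → ⌈·⌉ = 258
j=3: r + 2k = 450.011076… → ⌈·⌉ = 451
j=4: r + 3k = 642.472615… → ⌈·⌉ = 643
j=5: r + 4k = 834.934153… → ⌈·⌉ = 835
j=6: r + 5k = 1027.395692… → ⌈·⌉ = 1028
j=7: r + 6k = 1219.857230… → ⌈·⌉ = 1220
j=8: r + 7k = 1412.318769… → ⌈·⌉ = 1413
j=9: r + 8k = 1604.780307… → ⌈·⌉ = 1605
j=10: r + 9k = 1797.241846… → ⌈·⌉ = 1798
j=11: r + 10k = 1989.703384… → ⌈·⌉ = 1990
j=12: r + 11k = 2182.164923… → ⌈·⌉ = 2183
j=13: r + 12k = 2374.626461… → ⌈·⌉ = 2375

66, 258, 451, 643, 835, 1028, 1220, 1413, 1605, 1798, 1990, 2183, 2375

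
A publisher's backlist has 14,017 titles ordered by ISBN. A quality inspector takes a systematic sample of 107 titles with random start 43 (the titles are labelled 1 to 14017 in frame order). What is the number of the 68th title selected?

k = 14017/107 = 131
68th selection = r + (68−1)·k = 43 + 67×131 = 43 + 8777 = 8820

8820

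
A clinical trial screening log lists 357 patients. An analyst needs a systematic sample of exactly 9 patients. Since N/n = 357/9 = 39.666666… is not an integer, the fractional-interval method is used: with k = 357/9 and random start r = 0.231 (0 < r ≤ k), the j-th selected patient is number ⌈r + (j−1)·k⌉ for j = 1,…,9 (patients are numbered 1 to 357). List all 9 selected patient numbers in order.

1, 40, 80, 120, 159, 199, 239, 278, 318

j=1: r + 0k = 0.231 → ⌈·⌉ = 1
j=2: r + 1k = 39.897666… → ⌈·⌉ = 40
j=3: r + 2k = 79.564333… → ⌈·⌉ = 80
j=4: r + 3k = 119.231 → ⌈·⌉ = 120
j=5: r + 4k = 158.897666… → ⌈·⌉ = 159
j=6: r + 5k = 198.564333… → ⌈·⌉ = 199
j=7: r + 6k = 238.231 → ⌈·⌉ = 239
j=8: r + 7k = 277.897666… → ⌈·⌉ = 278
j=9: r + 8k = 317.564333… → ⌈·⌉ = 318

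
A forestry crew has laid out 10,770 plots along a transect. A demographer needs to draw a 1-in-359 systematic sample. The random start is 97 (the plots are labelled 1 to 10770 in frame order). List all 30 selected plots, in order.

plot 1: 97
plot 2: 97 + 359 = 456
plot 3: 456 + 359 = 815
plot 4: 815 + 359 = 1174
plot 5: 1174 + 359 = 1533
plot 6: 1533 + 359 = 1892
plot 7: 1892 + 359 = 2251
plot 8: 2251 + 359 = 2610
plot 9: 2610 + 359 = 2969
plot 10: 2969 + 359 = 3328
plot 11: 3328 + 359 = 3687
plot 12: 3687 + 359 = 4046
plot 13: 4046 + 359 = 4405
plot 14: 4405 + 359 = 4764
plot 15: 4764 + 359 = 5123
plot 16: 5123 + 359 = 5482
plot 17: 5482 + 359 = 5841
plot 18: 5841 + 359 = 6200
plot 19: 6200 + 359 = 6559
plot 20: 6559 + 359 = 6918
plot 21: 6918 + 359 = 7277
plot 22: 7277 + 359 = 7636
plot 23: 7636 + 359 = 7995
plot 24: 7995 + 359 = 8354
plot 25: 8354 + 359 = 8713
plot 26: 8713 + 359 = 9072
plot 27: 9072 + 359 = 9431
plot 28: 9431 + 359 = 9790
plot 29: 9790 + 359 = 10149
plot 30: 10149 + 359 = 10508

97, 456, 815, 1174, 1533, 1892, 2251, 2610, 2969, 3328, 3687, 4046, 4405, 4764, 5123, 5482, 5841, 6200, 6559, 6918, 7277, 7636, 7995, 8354, 8713, 9072, 9431, 9790, 10149, 10508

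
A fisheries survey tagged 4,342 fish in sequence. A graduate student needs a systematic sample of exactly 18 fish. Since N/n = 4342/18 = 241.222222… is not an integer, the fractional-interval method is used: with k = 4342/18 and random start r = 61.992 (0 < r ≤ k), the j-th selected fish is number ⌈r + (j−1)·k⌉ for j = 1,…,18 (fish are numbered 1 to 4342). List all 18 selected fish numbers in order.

j=1: r + 0k = 61.992 → ⌈·⌉ = 62
j=2: r + 1k = 303.214222… → ⌈·⌉ = 304
j=3: r + 2k = 544.436444… → ⌈·⌉ = 545
j=4: r + 3k = 785.658666… → ⌈·⌉ = 786
j=5: r + 4k = 1026.880888… → ⌈·⌉ = 1027
j=6: r + 5k = 1268.103111… → ⌈·⌉ = 1269
j=7: r + 6k = 1509.325333… → ⌈·⌉ = 1510
j=8: r + 7k = 1750.547555… → ⌈·⌉ = 1751
j=9: r + 8k = 1991.769777… → ⌈·⌉ = 1992
j=10: r + 9k = 2232.992 → ⌈·⌉ = 2233
j=11: r + 10k = 2474.214222… → ⌈·⌉ = 2475
j=12: r + 11k = 2715.436444… → ⌈·⌉ = 2716
j=13: r + 12k = 2956.658666… → ⌈·⌉ = 2957
j=14: r + 13k = 3197.880888… → ⌈·⌉ = 3198
j=15: r + 14k = 3439.103111… → ⌈·⌉ = 3440
j=16: r + 15k = 3680.325333… → ⌈·⌉ = 3681
j=17: r + 16k = 3921.547555… → ⌈·⌉ = 3922
j=18: r + 17k = 4162.769777… → ⌈·⌉ = 4163

62, 304, 545, 786, 1027, 1269, 1510, 1751, 1992, 2233, 2475, 2716, 2957, 3198, 3440, 3681, 3922, 4163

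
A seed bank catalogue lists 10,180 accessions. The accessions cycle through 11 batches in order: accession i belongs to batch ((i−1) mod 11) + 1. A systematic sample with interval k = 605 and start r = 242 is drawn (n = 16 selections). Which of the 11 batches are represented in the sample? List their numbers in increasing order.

11

Consecutive selections differ by k = 605, so their batch numbers differ by 605 mod 11 = 0.
gcd(605, 11) = 11, so the sample visits 11/11 = 1 distinct residues mod 11.
Start 242 is batch 11; the batches hit are 11.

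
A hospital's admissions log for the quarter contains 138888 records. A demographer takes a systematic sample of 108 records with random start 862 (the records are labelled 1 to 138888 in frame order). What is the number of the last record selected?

138464

k = 138888/108 = 1286
108th selection = r + (108−1)·k = 862 + 107×1286 = 862 + 137602 = 138464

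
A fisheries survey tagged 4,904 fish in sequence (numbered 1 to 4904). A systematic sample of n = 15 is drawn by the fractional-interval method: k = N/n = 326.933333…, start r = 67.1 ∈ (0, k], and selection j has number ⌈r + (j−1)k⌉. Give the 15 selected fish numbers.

68, 395, 721, 1048, 1375, 1702, 2029, 2356, 2683, 3010, 3337, 3664, 3991, 4318, 4645

j=1: r + 0k = 67.1 → ⌈·⌉ = 68
j=2: r + 1k = 394.033333… → ⌈·⌉ = 395
j=3: r + 2k = 720.966666… → ⌈·⌉ = 721
j=4: r + 3k = 1047.9 → ⌈·⌉ = 1048
j=5: r + 4k = 1374.833333… → ⌈·⌉ = 1375
j=6: r + 5k = 1701.766666… → ⌈·⌉ = 1702
j=7: r + 6k = 2028.7 → ⌈·⌉ = 2029
j=8: r + 7k = 2355.633333… → ⌈·⌉ = 2356
j=9: r + 8k = 2682.566666… → ⌈·⌉ = 2683
j=10: r + 9k = 3009.5 → ⌈·⌉ = 3010
j=11: r + 10k = 3336.433333… → ⌈·⌉ = 3337
j=12: r + 11k = 3663.366666… → ⌈·⌉ = 3664
j=13: r + 12k = 3990.3 → ⌈·⌉ = 3991
j=14: r + 13k = 4317.233333… → ⌈·⌉ = 4318
j=15: r + 14k = 4644.166666… → ⌈·⌉ = 4645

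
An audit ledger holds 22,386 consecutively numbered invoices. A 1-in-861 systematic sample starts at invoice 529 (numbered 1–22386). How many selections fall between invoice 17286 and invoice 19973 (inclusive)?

k = 861
First selection ≥ 17286: 529 + ⌈(17286−529)/861⌉·861 = 529 + 20×861 = 17749
Last selection ≤ 19973: 529 + ⌊(19973−529)/861⌋·861 = 529 + 22×861 = 19471
Count = 22 − 20 + 1 = 3

3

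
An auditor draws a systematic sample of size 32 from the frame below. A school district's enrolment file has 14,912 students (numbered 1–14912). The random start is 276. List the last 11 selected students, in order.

k = N/n = 14912/32 = 466
22nd selection = 276 + 21×466 = 10062
23rd: 10062 + 466 = 10528
24th: 10528 + 466 = 10994
25th: 10994 + 466 = 11460
26th: 11460 + 466 = 11926
27th: 11926 + 466 = 12392
28th: 12392 + 466 = 12858
29th: 12858 + 466 = 13324
30th: 13324 + 466 = 13790
31st: 13790 + 466 = 14256
32nd: 14256 + 466 = 14722

10062, 10528, 10994, 11460, 11926, 12392, 12858, 13324, 13790, 14256, 14722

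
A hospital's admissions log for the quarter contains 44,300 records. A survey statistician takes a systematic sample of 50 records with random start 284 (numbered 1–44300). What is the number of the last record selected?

k = 44300/50 = 886
50th selection = r + (50−1)·k = 284 + 49×886 = 284 + 43414 = 43698

43698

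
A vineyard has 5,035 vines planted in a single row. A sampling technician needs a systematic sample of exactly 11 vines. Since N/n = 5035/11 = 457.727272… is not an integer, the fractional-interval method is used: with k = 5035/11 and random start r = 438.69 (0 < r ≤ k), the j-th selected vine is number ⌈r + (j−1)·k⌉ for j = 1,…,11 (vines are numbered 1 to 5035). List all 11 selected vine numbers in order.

439, 897, 1355, 1812, 2270, 2728, 3186, 3643, 4101, 4559, 5016

j=1: r + 0k = 438.69 → ⌈·⌉ = 439
j=2: r + 1k = 896.417272… → ⌈·⌉ = 897
j=3: r + 2k = 1354.144545… → ⌈·⌉ = 1355
j=4: r + 3k = 1811.871818… → ⌈·⌉ = 1812
j=5: r + 4k = 2269.599090… → ⌈·⌉ = 2270
j=6: r + 5k = 2727.326363… → ⌈·⌉ = 2728
j=7: r + 6k = 3185.053636… → ⌈·⌉ = 3186
j=8: r + 7k = 3642.780909… → ⌈·⌉ = 3643
j=9: r + 8k = 4100.508181… → ⌈·⌉ = 4101
j=10: r + 9k = 4558.235454… → ⌈·⌉ = 4559
j=11: r + 10k = 5015.962727… → ⌈·⌉ = 5016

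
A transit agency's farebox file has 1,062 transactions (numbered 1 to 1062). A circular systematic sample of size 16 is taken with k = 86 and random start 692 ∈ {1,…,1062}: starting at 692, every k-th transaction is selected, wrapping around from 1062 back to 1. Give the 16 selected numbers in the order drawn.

692, 778, 864, 950, 1036, 60, 146, 232, 318, 404, 490, 576, 662, 748, 834, 920

Selection 1: 692
Selection 2: 692 + 86 = 778
Selection 3: 778 + 86 = 864
Selection 4: 864 + 86 = 950
Selection 5: 950 + 86 = 1036
Selection 6: 1036 + 86 = 1122 → 1122 − 1062 = 60
Selection 7: 60 + 86 = 146
Selection 8: 146 + 86 = 232
Selection 9: 232 + 86 = 318
Selection 10: 318 + 86 = 404
Selection 11: 404 + 86 = 490
Selection 12: 490 + 86 = 576
Selection 13: 576 + 86 = 662
Selection 14: 662 + 86 = 748
Selection 15: 748 + 86 = 834
Selection 16: 834 + 86 = 920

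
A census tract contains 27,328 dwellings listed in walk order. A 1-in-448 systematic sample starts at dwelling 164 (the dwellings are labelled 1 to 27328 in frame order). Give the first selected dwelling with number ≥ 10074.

10468

k = 448
Steps past start: ⌈(10074 − 164)/448⌉ = ⌈9910/448⌉ = 23
Selected dwelling: 164 + 23×448 = 10468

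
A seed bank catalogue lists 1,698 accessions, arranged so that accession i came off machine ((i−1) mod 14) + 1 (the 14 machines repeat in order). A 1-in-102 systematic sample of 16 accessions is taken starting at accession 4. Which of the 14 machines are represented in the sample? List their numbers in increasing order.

2, 4, 6, 8, 10, 12, 14

Consecutive selections differ by k = 102, so their machine numbers differ by 102 mod 14 = 4.
gcd(102, 14) = 2, so the sample visits 14/2 = 7 distinct residues mod 14.
Start 4 is machine 4; the machines hit are 2, 4, 6, 8, 10, 12, 14.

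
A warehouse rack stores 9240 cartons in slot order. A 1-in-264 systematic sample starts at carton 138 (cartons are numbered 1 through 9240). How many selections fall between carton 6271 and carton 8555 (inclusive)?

k = 264
First selection ≥ 6271: 138 + ⌈(6271−138)/264⌉·264 = 138 + 24×264 = 6474
Last selection ≤ 8555: 138 + ⌊(8555−138)/264⌋·264 = 138 + 31×264 = 8322
Count = 31 − 24 + 1 = 8

8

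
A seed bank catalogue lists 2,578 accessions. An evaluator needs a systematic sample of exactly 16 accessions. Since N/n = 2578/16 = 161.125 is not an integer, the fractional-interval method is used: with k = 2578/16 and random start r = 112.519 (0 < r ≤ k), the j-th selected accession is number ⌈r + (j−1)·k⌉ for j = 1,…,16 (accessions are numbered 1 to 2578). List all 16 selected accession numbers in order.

113, 274, 435, 596, 758, 919, 1080, 1241, 1402, 1563, 1724, 1885, 2047, 2208, 2369, 2530

j=1: r + 0k = 112.519 → ⌈·⌉ = 113
j=2: r + 1k = 273.644 → ⌈·⌉ = 274
j=3: r + 2k = 434.769 → ⌈·⌉ = 435
j=4: r + 3k = 595.894 → ⌈·⌉ = 596
j=5: r + 4k = 757.019 → ⌈·⌉ = 758
j=6: r + 5k = 918.144 → ⌈·⌉ = 919
j=7: r + 6k = 1079.269 → ⌈·⌉ = 1080
j=8: r + 7k = 1240.394 → ⌈·⌉ = 1241
j=9: r + 8k = 1401.519 → ⌈·⌉ = 1402
j=10: r + 9k = 1562.644 → ⌈·⌉ = 1563
j=11: r + 10k = 1723.769 → ⌈·⌉ = 1724
j=12: r + 11k = 1884.894 → ⌈·⌉ = 1885
j=13: r + 12k = 2046.019 → ⌈·⌉ = 2047
j=14: r + 13k = 2207.144 → ⌈·⌉ = 2208
j=15: r + 14k = 2368.269 → ⌈·⌉ = 2369
j=16: r + 15k = 2529.394 → ⌈·⌉ = 2530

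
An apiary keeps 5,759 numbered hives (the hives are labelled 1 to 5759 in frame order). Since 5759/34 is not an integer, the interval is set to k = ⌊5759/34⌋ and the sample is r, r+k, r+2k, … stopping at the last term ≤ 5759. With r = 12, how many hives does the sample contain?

k = ⌊5759/34⌋ = 169
Achieved size = ⌊(5759 − 12)/169⌋ + 1 = ⌊5747/169⌋ + 1 = 34 + 1 = 35
(last selection: 12 + 34×169 = 5758 ≤ 5759; next would be 5927 > 5759)

35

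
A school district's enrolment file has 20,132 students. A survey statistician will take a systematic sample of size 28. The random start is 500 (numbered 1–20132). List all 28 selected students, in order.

k = N/n = 20132/28 = 719
student 1: 500
student 2: 500 + 719 = 1219
student 3: 1219 + 719 = 1938
student 4: 1938 + 719 = 2657
student 5: 2657 + 719 = 3376
student 6: 3376 + 719 = 4095
student 7: 4095 + 719 = 4814
student 8: 4814 + 719 = 5533
student 9: 5533 + 719 = 6252
student 10: 6252 + 719 = 6971
student 11: 6971 + 719 = 7690
student 12: 7690 + 719 = 8409
student 13: 8409 + 719 = 9128
student 14: 9128 + 719 = 9847
student 15: 9847 + 719 = 10566
student 16: 10566 + 719 = 11285
student 17: 11285 + 719 = 12004
student 18: 12004 + 719 = 12723
student 19: 12723 + 719 = 13442
student 20: 13442 + 719 = 14161
student 21: 14161 + 719 = 14880
student 22: 14880 + 719 = 15599
student 23: 15599 + 719 = 16318
student 24: 16318 + 719 = 17037
student 25: 17037 + 719 = 17756
student 26: 17756 + 719 = 18475
student 27: 18475 + 719 = 19194
student 28: 19194 + 719 = 19913

500, 1219, 1938, 2657, 3376, 4095, 4814, 5533, 6252, 6971, 7690, 8409, 9128, 9847, 10566, 11285, 12004, 12723, 13442, 14161, 14880, 15599, 16318, 17037, 17756, 18475, 19194, 19913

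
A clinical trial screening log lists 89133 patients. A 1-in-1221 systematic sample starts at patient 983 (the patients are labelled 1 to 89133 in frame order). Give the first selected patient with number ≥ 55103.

55928

k = 1221
Steps past start: ⌈(55103 − 983)/1221⌉ = ⌈54120/1221⌉ = 45
Selected patient: 983 + 45×1221 = 55928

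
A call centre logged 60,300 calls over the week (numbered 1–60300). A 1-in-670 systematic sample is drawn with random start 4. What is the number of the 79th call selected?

52264

k = 670
79th selection = r + (79−1)·k = 4 + 78×670 = 4 + 52260 = 52264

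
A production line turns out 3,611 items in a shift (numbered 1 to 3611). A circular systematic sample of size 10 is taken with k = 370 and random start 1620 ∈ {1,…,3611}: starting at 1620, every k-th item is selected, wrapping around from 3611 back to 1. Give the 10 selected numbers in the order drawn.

Selection 1: 1620
Selection 2: 1620 + 370 = 1990
Selection 3: 1990 + 370 = 2360
Selection 4: 2360 + 370 = 2730
Selection 5: 2730 + 370 = 3100
Selection 6: 3100 + 370 = 3470
Selection 7: 3470 + 370 = 3840 → 3840 − 3611 = 229
Selection 8: 229 + 370 = 599
Selection 9: 599 + 370 = 969
Selection 10: 969 + 370 = 1339

1620, 1990, 2360, 2730, 3100, 3470, 229, 599, 969, 1339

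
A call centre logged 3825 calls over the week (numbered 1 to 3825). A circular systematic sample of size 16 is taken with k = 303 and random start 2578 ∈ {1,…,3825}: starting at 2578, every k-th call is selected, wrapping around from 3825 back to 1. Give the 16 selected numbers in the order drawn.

Selection 1: 2578
Selection 2: 2578 + 303 = 2881
Selection 3: 2881 + 303 = 3184
Selection 4: 3184 + 303 = 3487
Selection 5: 3487 + 303 = 3790
Selection 6: 3790 + 303 = 4093 → 4093 − 3825 = 268
Selection 7: 268 + 303 = 571
Selection 8: 571 + 303 = 874
Selection 9: 874 + 303 = 1177
Selection 10: 1177 + 303 = 1480
Selection 11: 1480 + 303 = 1783
Selection 12: 1783 + 303 = 2086
Selection 13: 2086 + 303 = 2389
Selection 14: 2389 + 303 = 2692
Selection 15: 2692 + 303 = 2995
Selection 16: 2995 + 303 = 3298

2578, 2881, 3184, 3487, 3790, 268, 571, 874, 1177, 1480, 1783, 2086, 2389, 2692, 2995, 3298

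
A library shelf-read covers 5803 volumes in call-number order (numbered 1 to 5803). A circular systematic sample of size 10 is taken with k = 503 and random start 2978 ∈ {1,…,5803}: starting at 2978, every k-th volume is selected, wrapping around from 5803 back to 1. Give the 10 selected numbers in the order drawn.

Selection 1: 2978
Selection 2: 2978 + 503 = 3481
Selection 3: 3481 + 503 = 3984
Selection 4: 3984 + 503 = 4487
Selection 5: 4487 + 503 = 4990
Selection 6: 4990 + 503 = 5493
Selection 7: 5493 + 503 = 5996 → 5996 − 5803 = 193
Selection 8: 193 + 503 = 696
Selection 9: 696 + 503 = 1199
Selection 10: 1199 + 503 = 1702

2978, 3481, 3984, 4487, 4990, 5493, 193, 696, 1199, 1702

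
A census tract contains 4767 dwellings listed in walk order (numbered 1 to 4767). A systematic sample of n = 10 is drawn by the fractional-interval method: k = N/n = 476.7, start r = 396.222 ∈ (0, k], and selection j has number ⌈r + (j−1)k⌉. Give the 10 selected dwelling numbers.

397, 873, 1350, 1827, 2304, 2780, 3257, 3734, 4210, 4687

j=1: r + 0k = 396.222 → ⌈·⌉ = 397
j=2: r + 1k = 872.922 → ⌈·⌉ = 873
j=3: r + 2k = 1349.622 → ⌈·⌉ = 1350
j=4: r + 3k = 1826.322 → ⌈·⌉ = 1827
j=5: r + 4k = 2303.022 → ⌈·⌉ = 2304
j=6: r + 5k = 2779.722 → ⌈·⌉ = 2780
j=7: r + 6k = 3256.422 → ⌈·⌉ = 3257
j=8: r + 7k = 3733.122 → ⌈·⌉ = 3734
j=9: r + 8k = 4209.822 → ⌈·⌉ = 4210
j=10: r + 9k = 4686.522 → ⌈·⌉ = 4687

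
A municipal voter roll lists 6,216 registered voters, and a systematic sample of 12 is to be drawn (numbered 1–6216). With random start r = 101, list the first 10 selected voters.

101, 619, 1137, 1655, 2173, 2691, 3209, 3727, 4245, 4763

k = N/n = 6216/12 = 518
voter 1: 101
voter 2: 101 + 518 = 619
voter 3: 619 + 518 = 1137
voter 4: 1137 + 518 = 1655
voter 5: 1655 + 518 = 2173
voter 6: 2173 + 518 = 2691
voter 7: 2691 + 518 = 3209
voter 8: 3209 + 518 = 3727
voter 9: 3727 + 518 = 4245
voter 10: 4245 + 518 = 4763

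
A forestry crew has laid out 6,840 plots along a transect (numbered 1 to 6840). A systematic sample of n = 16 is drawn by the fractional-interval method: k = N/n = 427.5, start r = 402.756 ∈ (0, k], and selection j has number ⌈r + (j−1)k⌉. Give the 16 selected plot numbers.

403, 831, 1258, 1686, 2113, 2541, 2968, 3396, 3823, 4251, 4678, 5106, 5533, 5961, 6388, 6816

j=1: r + 0k = 402.756 → ⌈·⌉ = 403
j=2: r + 1k = 830.256 → ⌈·⌉ = 831
j=3: r + 2k = 1257.756 → ⌈·⌉ = 1258
j=4: r + 3k = 1685.256 → ⌈·⌉ = 1686
j=5: r + 4k = 2112.756 → ⌈·⌉ = 2113
j=6: r + 5k = 2540.256 → ⌈·⌉ = 2541
j=7: r + 6k = 2967.756 → ⌈·⌉ = 2968
j=8: r + 7k = 3395.256 → ⌈·⌉ = 3396
j=9: r + 8k = 3822.756 → ⌈·⌉ = 3823
j=10: r + 9k = 4250.256 → ⌈·⌉ = 4251
j=11: r + 10k = 4677.756 → ⌈·⌉ = 4678
j=12: r + 11k = 5105.256 → ⌈·⌉ = 5106
j=13: r + 12k = 5532.756 → ⌈·⌉ = 5533
j=14: r + 13k = 5960.256 → ⌈·⌉ = 5961
j=15: r + 14k = 6387.756 → ⌈·⌉ = 6388
j=16: r + 15k = 6815.256 → ⌈·⌉ = 6816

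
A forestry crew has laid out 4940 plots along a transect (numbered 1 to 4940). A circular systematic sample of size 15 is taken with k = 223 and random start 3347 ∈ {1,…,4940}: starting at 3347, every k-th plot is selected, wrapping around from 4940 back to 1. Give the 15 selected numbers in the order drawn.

Selection 1: 3347
Selection 2: 3347 + 223 = 3570
Selection 3: 3570 + 223 = 3793
Selection 4: 3793 + 223 = 4016
Selection 5: 4016 + 223 = 4239
Selection 6: 4239 + 223 = 4462
Selection 7: 4462 + 223 = 4685
Selection 8: 4685 + 223 = 4908
Selection 9: 4908 + 223 = 5131 → 5131 − 4940 = 191
Selection 10: 191 + 223 = 414
Selection 11: 414 + 223 = 637
Selection 12: 637 + 223 = 860
Selection 13: 860 + 223 = 1083
Selection 14: 1083 + 223 = 1306
Selection 15: 1306 + 223 = 1529

3347, 3570, 3793, 4016, 4239, 4462, 4685, 4908, 191, 414, 637, 860, 1083, 1306, 1529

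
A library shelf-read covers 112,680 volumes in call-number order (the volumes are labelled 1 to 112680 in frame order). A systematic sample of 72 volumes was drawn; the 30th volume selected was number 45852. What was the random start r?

k = 112680/72 = 1565
r = 45852 − (30−1)×1565 = 45852 − 45385 = 467

467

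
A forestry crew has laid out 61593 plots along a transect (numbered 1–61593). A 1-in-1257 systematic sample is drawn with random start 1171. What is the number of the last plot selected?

61507

k = 1257
49th selection = r + (49−1)·k = 1171 + 48×1257 = 1171 + 60336 = 61507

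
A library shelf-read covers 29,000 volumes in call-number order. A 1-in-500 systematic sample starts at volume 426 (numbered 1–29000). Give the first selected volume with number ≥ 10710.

10926

k = 500
Steps past start: ⌈(10710 − 426)/500⌉ = ⌈10284/500⌉ = 21
Selected volume: 426 + 21×500 = 10926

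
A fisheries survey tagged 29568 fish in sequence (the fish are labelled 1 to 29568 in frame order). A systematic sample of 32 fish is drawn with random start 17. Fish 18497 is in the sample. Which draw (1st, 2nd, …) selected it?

21

k = 29568/32 = 924
position = (18497 − 17)/924 + 1 = 18480/924 + 1 = 20 + 1 = 21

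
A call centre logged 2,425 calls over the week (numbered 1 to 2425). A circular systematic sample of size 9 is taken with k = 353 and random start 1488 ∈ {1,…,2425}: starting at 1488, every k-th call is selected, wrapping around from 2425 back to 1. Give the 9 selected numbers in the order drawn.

Selection 1: 1488
Selection 2: 1488 + 353 = 1841
Selection 3: 1841 + 353 = 2194
Selection 4: 2194 + 353 = 2547 → 2547 − 2425 = 122
Selection 5: 122 + 353 = 475
Selection 6: 475 + 353 = 828
Selection 7: 828 + 353 = 1181
Selection 8: 1181 + 353 = 1534
Selection 9: 1534 + 353 = 1887

1488, 1841, 2194, 122, 475, 828, 1181, 1534, 1887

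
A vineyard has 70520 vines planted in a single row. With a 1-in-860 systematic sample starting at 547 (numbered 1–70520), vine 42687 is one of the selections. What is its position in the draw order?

50

k = 860
position = (42687 − 547)/860 + 1 = 42140/860 + 1 = 49 + 1 = 50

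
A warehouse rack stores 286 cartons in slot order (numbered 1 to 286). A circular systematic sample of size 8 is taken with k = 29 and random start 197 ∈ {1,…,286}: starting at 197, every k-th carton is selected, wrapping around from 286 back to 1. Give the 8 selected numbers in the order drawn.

Selection 1: 197
Selection 2: 197 + 29 = 226
Selection 3: 226 + 29 = 255
Selection 4: 255 + 29 = 284
Selection 5: 284 + 29 = 313 → 313 − 286 = 27
Selection 6: 27 + 29 = 56
Selection 7: 56 + 29 = 85
Selection 8: 85 + 29 = 114

197, 226, 255, 284, 27, 56, 85, 114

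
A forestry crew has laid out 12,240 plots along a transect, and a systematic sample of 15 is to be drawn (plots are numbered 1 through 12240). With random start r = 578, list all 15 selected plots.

k = N/n = 12240/15 = 816
plot 1: 578
plot 2: 578 + 816 = 1394
plot 3: 1394 + 816 = 2210
plot 4: 2210 + 816 = 3026
plot 5: 3026 + 816 = 3842
plot 6: 3842 + 816 = 4658
plot 7: 4658 + 816 = 5474
plot 8: 5474 + 816 = 6290
plot 9: 6290 + 816 = 7106
plot 10: 7106 + 816 = 7922
plot 11: 7922 + 816 = 8738
plot 12: 8738 + 816 = 9554
plot 13: 9554 + 816 = 10370
plot 14: 10370 + 816 = 11186
plot 15: 11186 + 816 = 12002

578, 1394, 2210, 3026, 3842, 4658, 5474, 6290, 7106, 7922, 8738, 9554, 10370, 11186, 12002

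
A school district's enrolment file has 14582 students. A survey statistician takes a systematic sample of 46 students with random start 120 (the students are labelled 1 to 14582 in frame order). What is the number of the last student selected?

k = 14582/46 = 317
46th selection = r + (46−1)·k = 120 + 45×317 = 120 + 14265 = 14385

14385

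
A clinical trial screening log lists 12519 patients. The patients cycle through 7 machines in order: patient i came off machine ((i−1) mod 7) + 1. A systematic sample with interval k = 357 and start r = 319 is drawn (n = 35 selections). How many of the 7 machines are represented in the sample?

Consecutive selections differ by k = 357, so their machine numbers differ by 357 mod 7 = 0.
gcd(357, 7) = 7, so the sample visits 7/7 = 1 distinct residues mod 7.
Start 319 is machine 4; the machines hit are 4.

1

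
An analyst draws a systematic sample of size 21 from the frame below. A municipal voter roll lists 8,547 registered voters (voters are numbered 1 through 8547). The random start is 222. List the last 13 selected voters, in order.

k = N/n = 8547/21 = 407
9th selection = 222 + 8×407 = 3478
10th: 3478 + 407 = 3885
11th: 3885 + 407 = 4292
12th: 4292 + 407 = 4699
13th: 4699 + 407 = 5106
14th: 5106 + 407 = 5513
15th: 5513 + 407 = 5920
16th: 5920 + 407 = 6327
17th: 6327 + 407 = 6734
18th: 6734 + 407 = 7141
19th: 7141 + 407 = 7548
20th: 7548 + 407 = 7955
21st: 7955 + 407 = 8362

3478, 3885, 4292, 4699, 5106, 5513, 5920, 6327, 6734, 7141, 7548, 7955, 8362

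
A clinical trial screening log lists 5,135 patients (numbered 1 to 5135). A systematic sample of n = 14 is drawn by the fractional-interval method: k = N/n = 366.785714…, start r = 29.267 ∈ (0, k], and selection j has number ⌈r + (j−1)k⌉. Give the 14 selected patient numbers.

30, 397, 763, 1130, 1497, 1864, 2230, 2597, 2964, 3331, 3698, 4064, 4431, 4798

j=1: r + 0k = 29.267 → ⌈·⌉ = 30
j=2: r + 1k = 396.052714… → ⌈·⌉ = 397
j=3: r + 2k = 762.838428… → ⌈·⌉ = 763
j=4: r + 3k = 1129.624142… → ⌈·⌉ = 1130
j=5: r + 4k = 1496.409857… → ⌈·⌉ = 1497
j=6: r + 5k = 1863.195571… → ⌈·⌉ = 1864
j=7: r + 6k = 2229.981285… → ⌈·⌉ = 2230
j=8: r + 7k = 2596.767 → ⌈·⌉ = 2597
j=9: r + 8k = 2963.552714… → ⌈·⌉ = 2964
j=10: r + 9k = 3330.338428… → ⌈·⌉ = 3331
j=11: r + 10k = 3697.124142… → ⌈·⌉ = 3698
j=12: r + 11k = 4063.909857… → ⌈·⌉ = 4064
j=13: r + 12k = 4430.695571… → ⌈·⌉ = 4431
j=14: r + 13k = 4797.481285… → ⌈·⌉ = 4798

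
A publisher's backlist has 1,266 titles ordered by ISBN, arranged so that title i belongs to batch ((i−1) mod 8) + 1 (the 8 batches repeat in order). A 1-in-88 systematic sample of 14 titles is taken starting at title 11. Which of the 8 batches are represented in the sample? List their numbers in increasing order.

Consecutive selections differ by k = 88, so their batch numbers differ by 88 mod 8 = 0.
gcd(88, 8) = 8, so the sample visits 8/8 = 1 distinct residues mod 8.
Start 11 is batch 3; the batches hit are 3.

3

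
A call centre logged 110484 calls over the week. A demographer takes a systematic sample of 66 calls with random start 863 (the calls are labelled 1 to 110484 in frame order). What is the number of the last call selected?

k = 110484/66 = 1674
66th selection = r + (66−1)·k = 863 + 65×1674 = 863 + 108810 = 109673

109673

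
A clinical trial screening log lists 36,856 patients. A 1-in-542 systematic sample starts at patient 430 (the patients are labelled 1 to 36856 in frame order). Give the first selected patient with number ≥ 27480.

27530

k = 542
Steps past start: ⌈(27480 − 430)/542⌉ = ⌈27050/542⌉ = 50
Selected patient: 430 + 50×542 = 27530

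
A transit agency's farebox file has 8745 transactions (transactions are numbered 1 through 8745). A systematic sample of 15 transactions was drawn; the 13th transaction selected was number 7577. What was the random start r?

581

k = 8745/15 = 583
r = 7577 − (13−1)×583 = 7577 − 6996 = 581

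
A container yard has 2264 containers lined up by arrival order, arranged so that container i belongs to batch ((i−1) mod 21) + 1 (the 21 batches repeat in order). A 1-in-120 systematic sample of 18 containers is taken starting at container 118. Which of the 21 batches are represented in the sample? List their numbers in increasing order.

Consecutive selections differ by k = 120, so their batch numbers differ by 120 mod 21 = 15.
gcd(120, 21) = 3, so the sample visits 21/3 = 7 distinct residues mod 21.
Start 118 is batch 13; the batches hit are 1, 4, 7, 10, 13, 16, 19.

1, 4, 7, 10, 13, 16, 19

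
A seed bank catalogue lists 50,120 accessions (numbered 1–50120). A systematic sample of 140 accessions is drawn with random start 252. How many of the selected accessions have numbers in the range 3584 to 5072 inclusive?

4

k = 50120/140 = 358
First selection ≥ 3584: 252 + ⌈(3584−252)/358⌉·358 = 252 + 10×358 = 3832
Last selection ≤ 5072: 252 + ⌊(5072−252)/358⌋·358 = 252 + 13×358 = 4906
Count = 13 − 10 + 1 = 4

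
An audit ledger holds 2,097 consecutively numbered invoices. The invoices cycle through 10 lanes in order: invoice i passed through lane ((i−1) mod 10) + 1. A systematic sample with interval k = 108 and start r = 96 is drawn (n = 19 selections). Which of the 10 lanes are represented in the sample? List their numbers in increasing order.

2, 4, 6, 8, 10

Consecutive selections differ by k = 108, so their lane numbers differ by 108 mod 10 = 8.
gcd(108, 10) = 2, so the sample visits 10/2 = 5 distinct residues mod 10.
Start 96 is lane 6; the lanes hit are 2, 4, 6, 8, 10.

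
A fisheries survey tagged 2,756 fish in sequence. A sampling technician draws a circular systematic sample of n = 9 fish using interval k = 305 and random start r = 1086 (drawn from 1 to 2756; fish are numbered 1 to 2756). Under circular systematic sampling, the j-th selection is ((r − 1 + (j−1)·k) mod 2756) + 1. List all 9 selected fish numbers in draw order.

Selection 1: 1086
Selection 2: 1086 + 305 = 1391
Selection 3: 1391 + 305 = 1696
Selection 4: 1696 + 305 = 2001
Selection 5: 2001 + 305 = 2306
Selection 6: 2306 + 305 = 2611
Selection 7: 2611 + 305 = 2916 → 2916 − 2756 = 160
Selection 8: 160 + 305 = 465
Selection 9: 465 + 305 = 770

1086, 1391, 1696, 2001, 2306, 2611, 160, 465, 770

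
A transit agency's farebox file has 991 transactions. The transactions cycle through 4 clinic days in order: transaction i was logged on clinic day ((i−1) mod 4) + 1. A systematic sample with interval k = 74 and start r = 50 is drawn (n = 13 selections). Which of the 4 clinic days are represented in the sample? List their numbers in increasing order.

2, 4

Consecutive selections differ by k = 74, so their clinic day numbers differ by 74 mod 4 = 2.
gcd(74, 4) = 2, so the sample visits 4/2 = 2 distinct residues mod 4.
Start 50 is clinic day 2; the clinic days hit are 2, 4.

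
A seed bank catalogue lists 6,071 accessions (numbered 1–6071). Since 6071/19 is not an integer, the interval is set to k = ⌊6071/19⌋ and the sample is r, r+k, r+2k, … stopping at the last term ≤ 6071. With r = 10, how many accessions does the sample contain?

k = ⌊6071/19⌋ = 319
Achieved size = ⌊(6071 − 10)/319⌋ + 1 = ⌊6061/319⌋ + 1 = 19 + 1 = 20
(last selection: 10 + 19×319 = 6071 ≤ 6071; next would be 6390 > 6071)

20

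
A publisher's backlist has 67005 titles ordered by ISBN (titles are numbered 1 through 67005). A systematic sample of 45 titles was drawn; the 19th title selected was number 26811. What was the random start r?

k = 67005/45 = 1489
r = 26811 − (19−1)×1489 = 26811 − 26802 = 9

9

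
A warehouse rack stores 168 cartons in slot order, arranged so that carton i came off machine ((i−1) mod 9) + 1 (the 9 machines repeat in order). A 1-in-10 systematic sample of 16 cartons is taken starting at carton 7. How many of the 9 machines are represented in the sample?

9

Consecutive selections differ by k = 10, so their machine numbers differ by 10 mod 9 = 1.
gcd(10, 9) = 1, so the sample visits 9/1 = 9 distinct residues mod 9.
Start 7 is machine 7; the machines hit are 1, 2, 3, 4, 5, 6, 7, 8, 9.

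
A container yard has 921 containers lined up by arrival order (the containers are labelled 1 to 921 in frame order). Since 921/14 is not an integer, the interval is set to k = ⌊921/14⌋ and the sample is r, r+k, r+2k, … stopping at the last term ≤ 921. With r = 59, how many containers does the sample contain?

k = ⌊921/14⌋ = 65
Achieved size = ⌊(921 − 59)/65⌋ + 1 = ⌊862/65⌋ + 1 = 13 + 1 = 14
(last selection: 59 + 13×65 = 904 ≤ 921; next would be 969 > 921)

14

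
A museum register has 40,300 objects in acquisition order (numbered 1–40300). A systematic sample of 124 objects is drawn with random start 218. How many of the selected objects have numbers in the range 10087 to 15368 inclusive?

k = 40300/124 = 325
First selection ≥ 10087: 218 + ⌈(10087−218)/325⌉·325 = 218 + 31×325 = 10293
Last selection ≤ 15368: 218 + ⌊(15368−218)/325⌋·325 = 218 + 46×325 = 15168
Count = 46 − 31 + 1 = 16

16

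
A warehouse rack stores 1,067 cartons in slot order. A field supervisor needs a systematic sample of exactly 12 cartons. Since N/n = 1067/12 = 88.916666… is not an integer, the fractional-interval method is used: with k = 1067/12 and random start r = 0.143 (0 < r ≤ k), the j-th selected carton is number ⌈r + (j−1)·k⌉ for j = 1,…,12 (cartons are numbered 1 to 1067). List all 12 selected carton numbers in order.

1, 90, 178, 267, 356, 445, 534, 623, 712, 801, 890, 979

j=1: r + 0k = 0.143 → ⌈·⌉ = 1
j=2: r + 1k = 89.059666… → ⌈·⌉ = 90
j=3: r + 2k = 177.976333… → ⌈·⌉ = 178
j=4: r + 3k = 266.893 → ⌈·⌉ = 267
j=5: r + 4k = 355.809666… → ⌈·⌉ = 356
j=6: r + 5k = 444.726333… → ⌈·⌉ = 445
j=7: r + 6k = 533.643 → ⌈·⌉ = 534
j=8: r + 7k = 622.559666… → ⌈·⌉ = 623
j=9: r + 8k = 711.476333… → ⌈·⌉ = 712
j=10: r + 9k = 800.393 → ⌈·⌉ = 801
j=11: r + 10k = 889.309666… → ⌈·⌉ = 890
j=12: r + 11k = 978.226333… → ⌈·⌉ = 979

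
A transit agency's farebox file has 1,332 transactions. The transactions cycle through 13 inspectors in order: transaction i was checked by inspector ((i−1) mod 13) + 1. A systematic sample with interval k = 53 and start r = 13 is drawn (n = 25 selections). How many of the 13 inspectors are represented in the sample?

Consecutive selections differ by k = 53, so their inspector numbers differ by 53 mod 13 = 1.
gcd(53, 13) = 1, so the sample visits 13/1 = 13 distinct residues mod 13.
Start 13 is inspector 13; the inspectors hit are 1, 2, 3, 4, 5, 6, 7, 8, 9, 10, 11, 12, 13.

13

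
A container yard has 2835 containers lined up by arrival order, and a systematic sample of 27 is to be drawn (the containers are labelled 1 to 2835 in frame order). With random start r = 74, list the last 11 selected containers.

k = N/n = 2835/27 = 105
17th selection = 74 + 16×105 = 1754
18th: 1754 + 105 = 1859
19th: 1859 + 105 = 1964
20th: 1964 + 105 = 2069
21st: 2069 + 105 = 2174
22nd: 2174 + 105 = 2279
23rd: 2279 + 105 = 2384
24th: 2384 + 105 = 2489
25th: 2489 + 105 = 2594
26th: 2594 + 105 = 2699
27th: 2699 + 105 = 2804

1754, 1859, 1964, 2069, 2174, 2279, 2384, 2489, 2594, 2699, 2804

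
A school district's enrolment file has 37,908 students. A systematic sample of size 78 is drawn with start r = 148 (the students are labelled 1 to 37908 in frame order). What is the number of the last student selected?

37570

k = 37908/78 = 486
78th selection = r + (78−1)·k = 148 + 77×486 = 148 + 37422 = 37570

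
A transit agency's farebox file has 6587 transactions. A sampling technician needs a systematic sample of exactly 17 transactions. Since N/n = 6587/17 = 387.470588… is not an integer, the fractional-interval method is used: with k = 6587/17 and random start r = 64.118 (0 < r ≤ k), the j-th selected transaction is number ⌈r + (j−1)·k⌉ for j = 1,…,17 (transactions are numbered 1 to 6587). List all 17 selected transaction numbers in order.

65, 452, 840, 1227, 1615, 2002, 2389, 2777, 3164, 3552, 3939, 4327, 4714, 5102, 5489, 5877, 6264

j=1: r + 0k = 64.118 → ⌈·⌉ = 65
j=2: r + 1k = 451.588588… → ⌈·⌉ = 452
j=3: r + 2k = 839.059176… → ⌈·⌉ = 840
j=4: r + 3k = 1226.529764… → ⌈·⌉ = 1227
j=5: r + 4k = 1614.000352… → ⌈·⌉ = 1615
j=6: r + 5k = 2001.470941… → ⌈·⌉ = 2002
j=7: r + 6k = 2388.941529… → ⌈·⌉ = 2389
j=8: r + 7k = 2776.412117… → ⌈·⌉ = 2777
j=9: r + 8k = 3163.882705… → ⌈·⌉ = 3164
j=10: r + 9k = 3551.353294… → ⌈·⌉ = 3552
j=11: r + 10k = 3938.823882… → ⌈·⌉ = 3939
j=12: r + 11k = 4326.294470… → ⌈·⌉ = 4327
j=13: r + 12k = 4713.765058… → ⌈·⌉ = 4714
j=14: r + 13k = 5101.235647… → ⌈·⌉ = 5102
j=15: r + 14k = 5488.706235… → ⌈·⌉ = 5489
j=16: r + 15k = 5876.176823… → ⌈·⌉ = 5877
j=17: r + 16k = 6263.647411… → ⌈·⌉ = 6264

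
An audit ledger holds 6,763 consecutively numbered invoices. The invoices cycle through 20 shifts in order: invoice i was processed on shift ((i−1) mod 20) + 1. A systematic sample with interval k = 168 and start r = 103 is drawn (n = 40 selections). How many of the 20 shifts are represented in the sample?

Consecutive selections differ by k = 168, so their shift numbers differ by 168 mod 20 = 8.
gcd(168, 20) = 4, so the sample visits 20/4 = 5 distinct residues mod 20.
Start 103 is shift 3; the shifts hit are 3, 7, 11, 15, 19.

5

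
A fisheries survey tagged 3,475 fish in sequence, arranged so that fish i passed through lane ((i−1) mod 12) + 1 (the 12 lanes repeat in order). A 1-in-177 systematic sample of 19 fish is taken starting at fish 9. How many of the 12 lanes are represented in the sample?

Consecutive selections differ by k = 177, so their lane numbers differ by 177 mod 12 = 9.
gcd(177, 12) = 3, so the sample visits 12/3 = 4 distinct residues mod 12.
Start 9 is lane 9; the lanes hit are 3, 6, 9, 12.

4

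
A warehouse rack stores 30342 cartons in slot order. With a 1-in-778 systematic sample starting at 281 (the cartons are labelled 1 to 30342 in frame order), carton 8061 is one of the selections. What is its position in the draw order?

k = 778
position = (8061 − 281)/778 + 1 = 7780/778 + 1 = 10 + 1 = 11

11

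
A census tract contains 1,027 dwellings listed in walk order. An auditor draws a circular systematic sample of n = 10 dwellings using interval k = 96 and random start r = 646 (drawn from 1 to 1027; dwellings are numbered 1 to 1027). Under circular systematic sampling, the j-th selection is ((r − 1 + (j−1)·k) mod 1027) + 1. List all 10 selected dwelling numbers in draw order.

Selection 1: 646
Selection 2: 646 + 96 = 742
Selection 3: 742 + 96 = 838
Selection 4: 838 + 96 = 934
Selection 5: 934 + 96 = 1030 → 1030 − 1027 = 3
Selection 6: 3 + 96 = 99
Selection 7: 99 + 96 = 195
Selection 8: 195 + 96 = 291
Selection 9: 291 + 96 = 387
Selection 10: 387 + 96 = 483

646, 742, 838, 934, 3, 99, 195, 291, 387, 483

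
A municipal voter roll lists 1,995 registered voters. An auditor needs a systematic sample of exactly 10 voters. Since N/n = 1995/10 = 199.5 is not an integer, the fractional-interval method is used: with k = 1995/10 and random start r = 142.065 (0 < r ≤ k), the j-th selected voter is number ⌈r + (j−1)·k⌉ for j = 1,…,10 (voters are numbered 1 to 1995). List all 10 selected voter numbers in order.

143, 342, 542, 741, 941, 1140, 1340, 1539, 1739, 1938

j=1: r + 0k = 142.065 → ⌈·⌉ = 143
j=2: r + 1k = 341.565 → ⌈·⌉ = 342
j=3: r + 2k = 541.065 → ⌈·⌉ = 542
j=4: r + 3k = 740.565 → ⌈·⌉ = 741
j=5: r + 4k = 940.065 → ⌈·⌉ = 941
j=6: r + 5k = 1139.565 → ⌈·⌉ = 1140
j=7: r + 6k = 1339.065 → ⌈·⌉ = 1340
j=8: r + 7k = 1538.565 → ⌈·⌉ = 1539
j=9: r + 8k = 1738.065 → ⌈·⌉ = 1739
j=10: r + 9k = 1937.565 → ⌈·⌉ = 1938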